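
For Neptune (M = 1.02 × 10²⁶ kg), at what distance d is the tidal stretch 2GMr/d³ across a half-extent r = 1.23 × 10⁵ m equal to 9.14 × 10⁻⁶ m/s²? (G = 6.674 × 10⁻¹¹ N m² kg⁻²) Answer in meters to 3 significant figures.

5.68 × 10⁸ m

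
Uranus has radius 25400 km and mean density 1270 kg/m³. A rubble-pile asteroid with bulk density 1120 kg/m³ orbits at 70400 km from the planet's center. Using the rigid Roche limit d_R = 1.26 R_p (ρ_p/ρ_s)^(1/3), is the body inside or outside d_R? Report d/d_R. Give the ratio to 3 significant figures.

outside; d/d_R ≈ 2.11

d_R = 1.26 × (25400 km) × (1270/1120)^(1/3) = 33370 km
d/d_R = (70400) / (33370) = 2.11
Since d/d_R > 1, the body is outside the Roche limit.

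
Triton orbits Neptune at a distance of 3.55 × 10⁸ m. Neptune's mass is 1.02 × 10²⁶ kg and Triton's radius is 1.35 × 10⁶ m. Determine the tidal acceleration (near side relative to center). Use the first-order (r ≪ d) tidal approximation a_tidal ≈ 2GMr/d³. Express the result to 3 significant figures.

Δa = 2GMr/d³
   = 2 × (6.674 × 10⁻¹¹) × (1.02 × 10²⁶) × (1.35 × 10⁶) / (3.55 × 10⁸)³
   = 4.11 × 10⁻⁴ m/s²

4.11 × 10⁻⁴ m/s²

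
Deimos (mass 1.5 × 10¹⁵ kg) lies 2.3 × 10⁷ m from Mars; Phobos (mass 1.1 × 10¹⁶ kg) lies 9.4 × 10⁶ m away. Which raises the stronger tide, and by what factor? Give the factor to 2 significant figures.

Phobos, by a factor of ≈ 110

Tidal stretch scales as M/d³; compute that for each body.
Deimos: (1.5 × 10¹⁵) / (2.3 × 10⁷)³ = 1.233 × 10⁻⁷
Phobos: (1.1 × 10¹⁶) / (9.4 × 10⁶)³ = 1.324 × 10⁻⁵
Ratio (larger/smaller) = 110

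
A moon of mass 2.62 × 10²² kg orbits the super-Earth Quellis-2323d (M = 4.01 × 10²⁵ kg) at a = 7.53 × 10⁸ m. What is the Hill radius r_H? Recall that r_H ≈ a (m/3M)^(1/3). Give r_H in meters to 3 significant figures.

4.53 × 10⁷ m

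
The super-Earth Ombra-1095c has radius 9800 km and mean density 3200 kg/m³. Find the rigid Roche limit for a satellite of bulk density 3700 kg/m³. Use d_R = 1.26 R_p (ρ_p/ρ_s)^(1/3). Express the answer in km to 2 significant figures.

12000 km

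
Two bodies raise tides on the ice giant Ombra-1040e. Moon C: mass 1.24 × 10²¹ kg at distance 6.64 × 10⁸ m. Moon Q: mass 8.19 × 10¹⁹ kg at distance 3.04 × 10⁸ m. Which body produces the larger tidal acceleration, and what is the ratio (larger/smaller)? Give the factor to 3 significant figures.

Tidal stretch scales as M/d³; compute that for each body.
Moon C: (1.24 × 10²¹) / (6.64 × 10⁸)³ = 4.236 × 10⁻⁶
Moon Q: (8.19 × 10¹⁹) / (3.04 × 10⁸)³ = 2.915 × 10⁻⁶
Ratio (larger/smaller) = 1.45

Moon C, by a factor of ≈ 1.45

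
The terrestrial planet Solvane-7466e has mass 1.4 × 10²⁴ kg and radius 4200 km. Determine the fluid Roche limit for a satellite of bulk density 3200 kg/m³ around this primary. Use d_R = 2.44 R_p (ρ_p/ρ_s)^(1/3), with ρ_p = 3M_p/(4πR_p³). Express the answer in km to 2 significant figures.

ρ_p = 3M_p/(4πR_p³) = 3 × (1.4 × 10²⁴) / (4π × (4.2 × 10⁶ m)³) = 4500 kg/m³
d_R = 2.44 × 4200 km × (4500/3200)^(1/3)
    = 11000 km

11000 km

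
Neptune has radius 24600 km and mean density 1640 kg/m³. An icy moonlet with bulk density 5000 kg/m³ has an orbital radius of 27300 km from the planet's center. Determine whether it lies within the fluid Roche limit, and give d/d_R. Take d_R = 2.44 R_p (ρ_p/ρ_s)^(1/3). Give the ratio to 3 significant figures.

d_R = 2.44 × (24600 km) × (1640/5000)^(1/3) = 41400 km
d/d_R = (27300) / (41400) = 0.659
Since d/d_R < 1, the body is inside the Roche limit.

inside; d/d_R ≈ 0.659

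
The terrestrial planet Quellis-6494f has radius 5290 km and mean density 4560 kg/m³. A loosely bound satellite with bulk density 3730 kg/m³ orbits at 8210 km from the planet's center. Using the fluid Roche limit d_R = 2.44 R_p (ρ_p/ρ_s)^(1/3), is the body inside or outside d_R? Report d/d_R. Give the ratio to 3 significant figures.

inside; d/d_R ≈ 0.595

d_R = 2.44 × (5290 km) × (4560/3730)^(1/3) = 13800 km
d/d_R = (8210) / (13800) = 0.595
Since d/d_R < 1, the body is inside the Roche limit.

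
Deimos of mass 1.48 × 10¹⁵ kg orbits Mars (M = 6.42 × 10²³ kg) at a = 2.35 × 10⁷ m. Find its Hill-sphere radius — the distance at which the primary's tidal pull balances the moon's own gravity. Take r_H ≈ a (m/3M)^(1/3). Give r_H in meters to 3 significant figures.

2.15 × 10⁴ m

r_H ≈ a (m/3M)^(1/3)
    = (2.35 × 10⁷) × (1.48 × 10¹⁵ / (3 × 6.42 × 10²³))^(1/3)
    = 2.15 × 10⁴ m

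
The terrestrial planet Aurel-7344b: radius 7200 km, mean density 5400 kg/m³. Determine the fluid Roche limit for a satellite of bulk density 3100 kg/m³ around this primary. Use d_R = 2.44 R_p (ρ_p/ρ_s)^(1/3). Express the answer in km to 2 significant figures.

d_R = 2.44 × 7200 km × (5400/3100)^(1/3)
    = 21000 km

21000 km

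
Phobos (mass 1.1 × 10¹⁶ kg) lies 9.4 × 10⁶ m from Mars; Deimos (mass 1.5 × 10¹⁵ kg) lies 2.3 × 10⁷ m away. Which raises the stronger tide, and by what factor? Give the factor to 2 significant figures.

Phobos, by a factor of ≈ 110

Tidal acceleration ∝ M/d³, so compare M/d³ for each.
Phobos: (1.1 × 10¹⁶) / (9.4 × 10⁶)³ = 1.324 × 10⁻⁵
Deimos: (1.5 × 10¹⁵) / (2.3 × 10⁷)³ = 1.233 × 10⁻⁷
Ratio (larger/smaller) = 110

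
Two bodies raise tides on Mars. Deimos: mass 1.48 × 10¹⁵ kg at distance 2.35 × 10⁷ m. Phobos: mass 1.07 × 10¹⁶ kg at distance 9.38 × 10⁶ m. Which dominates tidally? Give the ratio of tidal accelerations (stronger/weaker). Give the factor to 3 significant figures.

Compare M/d³ for the two perturbers:
Deimos: (1.48 × 10¹⁵) / (2.35 × 10⁷)³ = 1.140 × 10⁻⁷
Phobos: (1.07 × 10¹⁶) / (9.38 × 10⁶)³ = 1.297 × 10⁻⁵
Ratio (larger/smaller) = 114

Phobos, by a factor of ≈ 114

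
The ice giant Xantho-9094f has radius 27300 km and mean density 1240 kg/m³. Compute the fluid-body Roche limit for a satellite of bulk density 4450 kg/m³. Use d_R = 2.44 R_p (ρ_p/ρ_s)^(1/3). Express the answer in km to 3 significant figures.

43500 km

d_R = 2.44 × 27300 km × (1240/4450)^(1/3)
    = 43500 km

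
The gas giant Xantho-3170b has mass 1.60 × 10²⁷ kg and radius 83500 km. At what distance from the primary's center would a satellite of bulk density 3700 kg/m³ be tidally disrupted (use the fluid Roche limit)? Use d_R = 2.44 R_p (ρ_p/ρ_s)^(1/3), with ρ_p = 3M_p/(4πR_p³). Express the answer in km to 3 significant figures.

1.14 × 10⁵ km

ρ_p = 3M_p/(4πR_p³) = 3 × (1.60 × 10²⁷) / (4π × (8.35 × 10⁷ m)³) = 656 kg/m³
d_R = 2.44 × 83500 km × (656/3700)^(1/3)
    = 1.14 × 10⁵ km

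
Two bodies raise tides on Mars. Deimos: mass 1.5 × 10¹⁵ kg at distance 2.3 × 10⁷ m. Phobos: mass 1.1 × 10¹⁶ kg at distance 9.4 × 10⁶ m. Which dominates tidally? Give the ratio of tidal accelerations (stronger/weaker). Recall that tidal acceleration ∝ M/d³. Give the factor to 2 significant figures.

Phobos, by a factor of ≈ 110

The tide-raising term goes as M/d³ (the gradient of a 1/d² field).
Deimos: (1.5 × 10¹⁵) / (2.3 × 10⁷)³ = 1.233 × 10⁻⁷
Phobos: (1.1 × 10¹⁶) / (9.4 × 10⁶)³ = 1.324 × 10⁻⁵
Ratio (larger/smaller) = 110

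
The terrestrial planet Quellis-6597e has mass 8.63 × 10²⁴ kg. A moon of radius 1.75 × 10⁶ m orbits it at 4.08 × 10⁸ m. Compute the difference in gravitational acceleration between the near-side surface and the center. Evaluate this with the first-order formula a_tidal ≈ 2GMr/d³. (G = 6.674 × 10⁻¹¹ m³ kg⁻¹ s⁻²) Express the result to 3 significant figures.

a_tidal = 2GMr/d³
        = 2 × (6.674 × 10⁻¹¹) × (8.63 × 10²⁴) × (1.75 × 10⁶) / (4.08 × 10⁸)³
        = 2.97 × 10⁻⁵ m/s²

2.97 × 10⁻⁵ m/s²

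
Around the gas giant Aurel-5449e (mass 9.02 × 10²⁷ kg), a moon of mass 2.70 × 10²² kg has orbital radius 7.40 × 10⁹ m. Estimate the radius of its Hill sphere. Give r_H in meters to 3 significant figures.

7.39 × 10⁷ m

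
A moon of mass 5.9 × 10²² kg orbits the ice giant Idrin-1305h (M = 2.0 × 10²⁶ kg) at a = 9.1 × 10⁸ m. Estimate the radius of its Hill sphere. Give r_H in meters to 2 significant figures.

4.2 × 10⁷ m

r_H ≈ a (m/3M)^(1/3)
    = (9.1 × 10⁸) × (5.9 × 10²² / (3 × 2.0 × 10²⁶))^(1/3)
    = 4.2 × 10⁷ m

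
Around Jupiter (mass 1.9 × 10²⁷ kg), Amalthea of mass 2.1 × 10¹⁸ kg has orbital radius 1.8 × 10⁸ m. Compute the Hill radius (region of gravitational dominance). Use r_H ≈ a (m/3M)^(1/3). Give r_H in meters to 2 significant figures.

r_H ≈ a (m/3M)^(1/3)
    = (1.8 × 10⁸) × (2.1 × 10¹⁸ / (3 × 1.9 × 10²⁷))^(1/3)
    = 1.3 × 10⁵ m

1.3 × 10⁵ m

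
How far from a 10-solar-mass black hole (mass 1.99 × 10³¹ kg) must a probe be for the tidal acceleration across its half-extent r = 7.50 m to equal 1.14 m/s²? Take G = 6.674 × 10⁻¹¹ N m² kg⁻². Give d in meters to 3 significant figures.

2.60 × 10⁷ m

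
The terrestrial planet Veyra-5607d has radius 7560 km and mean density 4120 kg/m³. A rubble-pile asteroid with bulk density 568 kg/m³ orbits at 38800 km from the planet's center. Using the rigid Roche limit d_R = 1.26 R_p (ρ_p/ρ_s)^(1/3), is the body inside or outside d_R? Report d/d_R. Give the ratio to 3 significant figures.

d_R = 1.26 × (7560 km) × (4120/568)^(1/3) = 18440 km
d/d_R = (38800) / (18440) = 2.10
Since d/d_R > 1, the body is outside the Roche limit.

outside; d/d_R ≈ 2.10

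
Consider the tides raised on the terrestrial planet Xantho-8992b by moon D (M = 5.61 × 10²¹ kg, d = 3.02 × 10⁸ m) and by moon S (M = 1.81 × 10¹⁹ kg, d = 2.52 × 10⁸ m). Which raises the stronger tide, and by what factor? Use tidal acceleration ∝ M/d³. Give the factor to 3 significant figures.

Moon D, by a factor of ≈ 180

The tide-raising term goes as M/d³ (the gradient of a 1/d² field).
Moon D: (5.61 × 10²¹) / (3.02 × 10⁸)³ = 2.037 × 10⁻⁴
Moon S: (1.81 × 10¹⁹) / (2.52 × 10⁸)³ = 1.131 × 10⁻⁶
Ratio (larger/smaller) = 180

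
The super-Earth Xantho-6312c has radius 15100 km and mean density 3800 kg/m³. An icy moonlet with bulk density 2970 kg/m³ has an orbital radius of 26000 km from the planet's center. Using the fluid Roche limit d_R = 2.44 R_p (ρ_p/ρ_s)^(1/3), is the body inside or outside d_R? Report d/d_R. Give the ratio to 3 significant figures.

inside; d/d_R ≈ 0.650

d_R = 2.44 × (15100 km) × (3800/2970)^(1/3) = 40000 km
d/d_R = (26000) / (40000) = 0.650
Since d/d_R < 1, the body is inside the Roche limit.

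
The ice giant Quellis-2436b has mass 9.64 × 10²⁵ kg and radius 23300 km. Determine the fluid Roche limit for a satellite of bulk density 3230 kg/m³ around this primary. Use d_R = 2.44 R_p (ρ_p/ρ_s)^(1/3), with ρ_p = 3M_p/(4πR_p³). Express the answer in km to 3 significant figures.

47000 km

ρ_p = 3M_p/(4πR_p³) = 3 × (9.64 × 10²⁵) / (4π × (2.33 × 10⁷ m)³) = 1820 kg/m³
d_R = 2.44 × 23300 km × (1820/3230)^(1/3)
    = 47000 km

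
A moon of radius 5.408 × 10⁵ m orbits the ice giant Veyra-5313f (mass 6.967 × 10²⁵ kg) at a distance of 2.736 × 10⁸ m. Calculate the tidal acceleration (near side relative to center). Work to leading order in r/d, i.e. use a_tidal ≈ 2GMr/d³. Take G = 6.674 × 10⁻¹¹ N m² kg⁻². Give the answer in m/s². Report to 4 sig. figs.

a_tidal = 2GMr/d³
        = 2 × (6.674 × 10⁻¹¹) × (6.967 × 10²⁵) × (5.408 × 10⁵) / (2.736 × 10⁸)³
        = 2.456 × 10⁻⁴ m/s²

2.456 × 10⁻⁴ m/s²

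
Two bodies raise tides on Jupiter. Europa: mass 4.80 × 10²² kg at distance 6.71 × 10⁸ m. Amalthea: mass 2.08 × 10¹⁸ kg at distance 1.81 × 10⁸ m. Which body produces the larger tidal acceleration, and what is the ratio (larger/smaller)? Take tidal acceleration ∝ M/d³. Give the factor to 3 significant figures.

Europa, by a factor of ≈ 453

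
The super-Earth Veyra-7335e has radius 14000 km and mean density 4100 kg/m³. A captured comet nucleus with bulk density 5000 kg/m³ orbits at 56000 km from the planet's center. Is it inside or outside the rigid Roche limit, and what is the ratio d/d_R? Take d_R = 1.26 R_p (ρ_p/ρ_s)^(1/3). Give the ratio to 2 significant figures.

outside; d/d_R ≈ 3.4

d_R = 1.26 × (14000 km) × (4100/5000)^(1/3) = 16510 km
d/d_R = (56000) / (16510) = 3.4
Since d/d_R > 1, the body is outside the Roche limit.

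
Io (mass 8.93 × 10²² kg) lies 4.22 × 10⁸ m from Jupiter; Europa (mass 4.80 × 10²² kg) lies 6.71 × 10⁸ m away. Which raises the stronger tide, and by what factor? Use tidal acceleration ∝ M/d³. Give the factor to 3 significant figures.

Io, by a factor of ≈ 7.48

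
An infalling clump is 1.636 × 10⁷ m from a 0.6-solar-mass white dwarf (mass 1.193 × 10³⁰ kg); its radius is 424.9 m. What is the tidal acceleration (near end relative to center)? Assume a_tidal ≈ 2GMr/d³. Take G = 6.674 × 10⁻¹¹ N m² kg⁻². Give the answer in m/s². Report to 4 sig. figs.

1.545 × 10¹ m/s²

Differencing GM/(d−r)² and GM/d² to first order in r/d gives 2GMr/d³.
Δg = 2GMr/d³
   = 2 × (6.674 × 10⁻¹¹) × (1.193 × 10³⁰) × (424.9) / (1.636 × 10⁷)³
   = 1.545 × 10¹ m/s²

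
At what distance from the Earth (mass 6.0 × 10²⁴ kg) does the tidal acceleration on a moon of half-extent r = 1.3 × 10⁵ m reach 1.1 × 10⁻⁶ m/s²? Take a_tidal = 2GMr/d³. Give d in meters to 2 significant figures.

4.6 × 10⁸ m

2GMr/d³ = a_tidal  ⇒  d = (2GMr / a_tidal)^(1/3)
d = (2 × 6.674×10⁻¹¹ × (6.0 × 10²⁴) × (1.3 × 10⁵) / (1.1 × 10⁻⁶))^(1/3)
  = 4.6 × 10⁸ m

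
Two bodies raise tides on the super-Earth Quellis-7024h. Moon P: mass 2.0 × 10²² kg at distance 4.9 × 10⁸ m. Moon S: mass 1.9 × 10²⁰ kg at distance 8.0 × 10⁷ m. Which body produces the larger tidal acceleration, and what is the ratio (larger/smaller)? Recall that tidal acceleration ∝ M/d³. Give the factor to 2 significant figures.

Moon S, by a factor of ≈ 2.2

Compare M/d³ for the two perturbers:
Moon P: (2.0 × 10²²) / (4.9 × 10⁸)³ = 1.700 × 10⁻⁴
Moon S: (1.9 × 10²⁰) / (8.0 × 10⁷)³ = 3.711 × 10⁻⁴
Ratio (larger/smaller) = 2.2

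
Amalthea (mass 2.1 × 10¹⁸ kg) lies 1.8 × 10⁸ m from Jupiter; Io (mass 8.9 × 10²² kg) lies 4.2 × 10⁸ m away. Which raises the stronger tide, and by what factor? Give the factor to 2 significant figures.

The tide-raising term goes as M/d³ (the gradient of a 1/d² field).
Amalthea: (2.1 × 10¹⁸) / (1.8 × 10⁸)³ = 3.601 × 10⁻⁷
Io: (8.9 × 10²²) / (4.2 × 10⁸)³ = 1.201 × 10⁻³
Ratio (larger/smaller) = 3300

Io, by a factor of ≈ 3300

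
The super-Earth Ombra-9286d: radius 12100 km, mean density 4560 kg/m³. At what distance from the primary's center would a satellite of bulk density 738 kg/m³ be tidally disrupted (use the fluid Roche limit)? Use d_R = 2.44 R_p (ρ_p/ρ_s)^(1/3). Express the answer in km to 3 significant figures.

54200 km

d_R = 2.44 × 12100 km × (4560/738)^(1/3)
    = 54200 km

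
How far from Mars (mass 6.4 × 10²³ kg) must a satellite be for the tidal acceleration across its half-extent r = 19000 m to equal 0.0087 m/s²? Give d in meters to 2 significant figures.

5.7 × 10⁶ m

2GMr/d³ = a_tidal  ⇒  d = (2GMr / a_tidal)^(1/3)
d = (2 × 6.674×10⁻¹¹ × (6.4 × 10²³) × (19000) / (0.0087))^(1/3)
  = 5.7 × 10⁶ m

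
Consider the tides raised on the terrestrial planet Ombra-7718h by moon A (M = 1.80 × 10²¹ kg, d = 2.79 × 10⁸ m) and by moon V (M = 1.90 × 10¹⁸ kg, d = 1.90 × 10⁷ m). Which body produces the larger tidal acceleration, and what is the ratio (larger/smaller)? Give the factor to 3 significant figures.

The tide-raising term goes as M/d³ (the gradient of a 1/d² field).
Moon A: (1.80 × 10²¹) / (2.79 × 10⁸)³ = 8.288 × 10⁻⁵
Moon V: (1.90 × 10¹⁸) / (1.90 × 10⁷)³ = 2.770 × 10⁻⁴
Ratio (larger/smaller) = 3.34

Moon V, by a factor of ≈ 3.34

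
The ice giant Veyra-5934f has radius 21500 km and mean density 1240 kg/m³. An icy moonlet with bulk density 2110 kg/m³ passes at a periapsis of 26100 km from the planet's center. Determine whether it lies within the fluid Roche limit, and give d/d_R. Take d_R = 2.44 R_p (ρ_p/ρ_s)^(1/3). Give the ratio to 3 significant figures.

d_R = 2.44 × (21500 km) × (1240/2110)^(1/3) = 43940 km
d/d_R = (26100) / (43940) = 0.594
Since d/d_R < 1, the body is inside the Roche limit.

inside; d/d_R ≈ 0.594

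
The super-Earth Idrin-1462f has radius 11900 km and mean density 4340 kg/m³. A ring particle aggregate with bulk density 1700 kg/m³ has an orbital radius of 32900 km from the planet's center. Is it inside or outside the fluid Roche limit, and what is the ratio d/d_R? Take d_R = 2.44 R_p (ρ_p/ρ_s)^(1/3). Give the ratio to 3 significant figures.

inside; d/d_R ≈ 0.829

d_R = 2.44 × (11900 km) × (4340/1700)^(1/3) = 39680 km
d/d_R = (32900) / (39680) = 0.829
Since d/d_R < 1, the body is inside the Roche limit.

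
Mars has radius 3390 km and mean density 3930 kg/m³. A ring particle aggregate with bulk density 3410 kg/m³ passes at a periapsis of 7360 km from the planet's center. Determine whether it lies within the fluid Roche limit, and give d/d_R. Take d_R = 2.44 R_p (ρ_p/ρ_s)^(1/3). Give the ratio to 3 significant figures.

d_R = 2.44 × (3390 km) × (3930/3410)^(1/3) = 8672 km
d/d_R = (7360) / (8672) = 0.849
Since d/d_R < 1, the body is inside the Roche limit.

inside; d/d_R ≈ 0.849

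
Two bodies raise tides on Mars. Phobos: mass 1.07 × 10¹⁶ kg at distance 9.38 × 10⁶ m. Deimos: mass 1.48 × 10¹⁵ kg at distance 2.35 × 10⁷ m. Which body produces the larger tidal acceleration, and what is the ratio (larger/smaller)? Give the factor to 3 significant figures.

Tidal acceleration ∝ M/d³, so compare M/d³ for each.
Phobos: (1.07 × 10¹⁶) / (9.38 × 10⁶)³ = 1.297 × 10⁻⁵
Deimos: (1.48 × 10¹⁵) / (2.35 × 10⁷)³ = 1.140 × 10⁻⁷
Ratio (larger/smaller) = 114

Phobos, by a factor of ≈ 114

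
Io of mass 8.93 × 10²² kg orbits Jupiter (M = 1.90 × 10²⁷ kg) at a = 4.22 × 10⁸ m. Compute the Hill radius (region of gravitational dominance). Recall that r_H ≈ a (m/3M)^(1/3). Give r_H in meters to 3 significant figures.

1.06 × 10⁷ m

r_H ≈ a (m/3M)^(1/3)
    = (4.22 × 10⁸) × (8.93 × 10²² / (3 × 1.90 × 10²⁷))^(1/3)
    = 1.06 × 10⁷ m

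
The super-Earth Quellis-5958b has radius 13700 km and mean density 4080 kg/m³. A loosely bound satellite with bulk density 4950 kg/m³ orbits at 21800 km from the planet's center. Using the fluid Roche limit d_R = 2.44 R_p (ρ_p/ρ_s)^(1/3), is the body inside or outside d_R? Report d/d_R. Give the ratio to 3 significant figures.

d_R = 2.44 × (13700 km) × (4080/4950)^(1/3) = 31340 km
d/d_R = (21800) / (31340) = 0.696
Since d/d_R < 1, the body is inside the Roche limit.

inside; d/d_R ≈ 0.696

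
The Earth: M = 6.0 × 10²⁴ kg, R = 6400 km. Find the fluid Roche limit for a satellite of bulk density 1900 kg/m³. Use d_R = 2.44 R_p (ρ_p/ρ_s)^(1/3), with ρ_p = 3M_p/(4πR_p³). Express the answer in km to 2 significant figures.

22000 km

ρ_p = 3M_p/(4πR_p³) = 3 × (6.0 × 10²⁴) / (4π × (6.4 × 10⁶ m)³) = 5500 kg/m³
d_R = 2.44 × 6400 km × (5500/1900)^(1/3)
    = 22000 km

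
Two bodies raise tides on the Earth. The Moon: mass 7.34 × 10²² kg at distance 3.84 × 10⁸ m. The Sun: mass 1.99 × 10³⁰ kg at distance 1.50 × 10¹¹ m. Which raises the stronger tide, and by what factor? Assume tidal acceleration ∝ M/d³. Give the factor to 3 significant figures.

The Moon, by a factor of ≈ 2.20

Tidal acceleration ∝ M/d³, so compare M/d³ for each.
The Moon: (7.34 × 10²²) / (3.84 × 10⁸)³ = 1.296 × 10⁻³
The Sun: (1.99 × 10³⁰) / (1.50 × 10¹¹)³ = 5.896 × 10⁻⁴
Ratio (larger/smaller) = 2.20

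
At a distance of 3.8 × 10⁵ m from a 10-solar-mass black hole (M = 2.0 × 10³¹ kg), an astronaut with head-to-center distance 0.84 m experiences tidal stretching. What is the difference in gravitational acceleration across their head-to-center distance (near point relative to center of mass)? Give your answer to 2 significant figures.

4.1 × 10⁴ m/s²

Δa = 2GMr/d³
   = 2 × (6.674 × 10⁻¹¹) × (2.0 × 10³¹) × (0.84) / (3.8 × 10⁵)³
   = 4.1 × 10⁴ m/s²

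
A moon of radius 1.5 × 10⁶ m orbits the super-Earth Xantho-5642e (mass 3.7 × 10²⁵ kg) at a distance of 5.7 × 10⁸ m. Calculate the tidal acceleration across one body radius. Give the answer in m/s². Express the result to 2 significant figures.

4.0 × 10⁻⁵ m/s²

Differencing GM/(d−r)² and GM/d² to first order in r/d gives 2GMr/d³.
Δg = 2GMr/d³
   = 2 × (6.674 × 10⁻¹¹) × (3.7 × 10²⁵) × (1.5 × 10⁶) / (5.7 × 10⁸)³
   = 4.0 × 10⁻⁵ m/s²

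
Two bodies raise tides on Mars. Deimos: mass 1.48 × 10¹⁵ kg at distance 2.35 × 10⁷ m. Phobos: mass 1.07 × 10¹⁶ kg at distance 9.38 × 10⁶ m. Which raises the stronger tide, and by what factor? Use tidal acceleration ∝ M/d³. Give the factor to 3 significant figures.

Phobos, by a factor of ≈ 114

Tidal stretch scales as M/d³; compute that for each body.
Deimos: (1.48 × 10¹⁵) / (2.35 × 10⁷)³ = 1.140 × 10⁻⁷
Phobos: (1.07 × 10¹⁶) / (9.38 × 10⁶)³ = 1.297 × 10⁻⁵
Ratio (larger/smaller) = 114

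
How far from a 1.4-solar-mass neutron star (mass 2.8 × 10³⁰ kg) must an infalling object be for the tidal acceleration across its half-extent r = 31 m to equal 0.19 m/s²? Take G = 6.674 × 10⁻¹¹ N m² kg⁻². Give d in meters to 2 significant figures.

2GMr/d³ = a_tidal  ⇒  d = (2GMr / a_tidal)^(1/3)
d = (2 × 6.674×10⁻¹¹ × (2.8 × 10³⁰) × (31) / (0.19))^(1/3)
  = 3.9 × 10⁷ m

3.9 × 10⁷ m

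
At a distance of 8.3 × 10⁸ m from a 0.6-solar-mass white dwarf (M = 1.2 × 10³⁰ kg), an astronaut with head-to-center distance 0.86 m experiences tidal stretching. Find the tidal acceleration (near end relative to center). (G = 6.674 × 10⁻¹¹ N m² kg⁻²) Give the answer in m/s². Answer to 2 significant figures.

a_tidal = 2GMr/d³
        = 2 × (6.674 × 10⁻¹¹) × (1.2 × 10³⁰) × (0.86) / (8.3 × 10⁸)³
        = 2.4 × 10⁻⁷ m/s²

2.4 × 10⁻⁷ m/s²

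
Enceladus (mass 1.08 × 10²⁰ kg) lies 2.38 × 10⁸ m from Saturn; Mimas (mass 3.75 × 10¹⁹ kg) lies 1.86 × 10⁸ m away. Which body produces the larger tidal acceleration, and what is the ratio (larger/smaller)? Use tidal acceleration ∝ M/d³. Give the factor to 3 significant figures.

Enceladus, by a factor of ≈ 1.37

Compare M/d³ for the two perturbers:
Enceladus: (1.08 × 10²⁰) / (2.38 × 10⁸)³ = 8.011 × 10⁻⁶
Mimas: (3.75 × 10¹⁹) / (1.86 × 10⁸)³ = 5.828 × 10⁻⁶
Ratio (larger/smaller) = 1.37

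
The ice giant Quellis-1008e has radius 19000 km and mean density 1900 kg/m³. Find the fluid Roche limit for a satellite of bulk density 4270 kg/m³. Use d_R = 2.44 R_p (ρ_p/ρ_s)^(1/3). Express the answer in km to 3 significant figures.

35400 km

d_R = 2.44 × 19000 km × (1900/4270)^(1/3)
    = 35400 km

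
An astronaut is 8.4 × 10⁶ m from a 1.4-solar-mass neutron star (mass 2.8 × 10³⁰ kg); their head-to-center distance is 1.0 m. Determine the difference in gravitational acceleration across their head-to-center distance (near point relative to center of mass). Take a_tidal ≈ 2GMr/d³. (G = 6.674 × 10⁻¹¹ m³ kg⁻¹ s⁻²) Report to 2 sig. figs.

Δa = 2GMr/d³
   = 2 × (6.674 × 10⁻¹¹) × (2.8 × 10³⁰) × (1.0) / (8.4 × 10⁶)³
   = 6.3 × 10⁻¹ m/s²

6.3 × 10⁻¹ m/s²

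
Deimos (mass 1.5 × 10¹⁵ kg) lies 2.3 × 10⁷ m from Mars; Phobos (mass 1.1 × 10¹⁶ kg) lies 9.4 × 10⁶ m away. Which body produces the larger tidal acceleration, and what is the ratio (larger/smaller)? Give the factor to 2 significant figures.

Tidal stretch scales as M/d³; compute that for each body.
Deimos: (1.5 × 10¹⁵) / (2.3 × 10⁷)³ = 1.233 × 10⁻⁷
Phobos: (1.1 × 10¹⁶) / (9.4 × 10⁶)³ = 1.324 × 10⁻⁵
Ratio (larger/smaller) = 110

Phobos, by a factor of ≈ 110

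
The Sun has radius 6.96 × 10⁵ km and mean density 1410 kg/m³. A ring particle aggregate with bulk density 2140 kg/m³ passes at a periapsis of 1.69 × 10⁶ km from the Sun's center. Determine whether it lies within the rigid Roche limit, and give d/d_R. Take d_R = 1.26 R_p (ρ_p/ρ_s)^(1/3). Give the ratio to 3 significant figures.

outside; d/d_R ≈ 2.21

d_R = 1.26 × (6.96 × 10⁵ km) × (1410/2140)^(1/3) = 7.631 × 10⁵ km
d/d_R = (1.69 × 10⁶) / (7.631 × 10⁵) = 2.21
Since d/d_R > 1, the body is outside the Roche limit.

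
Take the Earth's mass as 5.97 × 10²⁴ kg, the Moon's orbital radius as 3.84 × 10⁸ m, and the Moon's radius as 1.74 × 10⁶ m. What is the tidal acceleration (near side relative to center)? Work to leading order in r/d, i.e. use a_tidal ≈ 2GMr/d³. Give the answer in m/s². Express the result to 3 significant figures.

Δg = 2GMr/d³
   = 2 × (6.674 × 10⁻¹¹) × (5.97 × 10²⁴) × (1.74 × 10⁶) / (3.84 × 10⁸)³
   = 2.45 × 10⁻⁵ m/s²

2.45 × 10⁻⁵ m/s²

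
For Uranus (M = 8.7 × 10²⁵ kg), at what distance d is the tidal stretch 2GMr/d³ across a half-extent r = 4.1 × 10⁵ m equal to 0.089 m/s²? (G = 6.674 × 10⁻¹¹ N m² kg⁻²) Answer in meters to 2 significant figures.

3.8 × 10⁷ m

2GMr/d³ = a_tidal  ⇒  d = (2GMr / a_tidal)^(1/3)
d = (2 × 6.674×10⁻¹¹ × (8.7 × 10²⁵) × (4.1 × 10⁵) / (0.089))^(1/3)
  = 3.8 × 10⁷ m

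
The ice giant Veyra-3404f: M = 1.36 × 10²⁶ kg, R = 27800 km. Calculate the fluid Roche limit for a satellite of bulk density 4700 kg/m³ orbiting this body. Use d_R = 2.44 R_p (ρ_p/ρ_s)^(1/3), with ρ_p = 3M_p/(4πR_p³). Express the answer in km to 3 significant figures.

46500 km

ρ_p = 3M_p/(4πR_p³) = 3 × (1.36 × 10²⁶) / (4π × (2.78 × 10⁷ m)³) = 1510 kg/m³
d_R = 2.44 × 27800 km × (1510/4700)^(1/3)
    = 46500 km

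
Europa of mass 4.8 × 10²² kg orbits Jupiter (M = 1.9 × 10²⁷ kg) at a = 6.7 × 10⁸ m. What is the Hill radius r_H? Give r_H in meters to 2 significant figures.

1.4 × 10⁷ m

r_H ≈ a (m/3M)^(1/3)
    = (6.7 × 10⁸) × (4.8 × 10²² / (3 × 1.9 × 10²⁷))^(1/3)
    = 1.4 × 10⁷ m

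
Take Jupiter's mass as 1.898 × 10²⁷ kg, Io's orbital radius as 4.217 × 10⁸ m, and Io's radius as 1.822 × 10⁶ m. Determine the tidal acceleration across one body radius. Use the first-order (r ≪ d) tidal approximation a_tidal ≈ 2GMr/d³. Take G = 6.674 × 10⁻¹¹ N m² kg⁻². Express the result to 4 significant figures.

Δa = 2GMr/d³
   = 2 × (6.674 × 10⁻¹¹) × (1.898 × 10²⁷) × (1.822 × 10⁶) / (4.217 × 10⁸)³
   = 6.155 × 10⁻³ m/s²

6.155 × 10⁻³ m/s²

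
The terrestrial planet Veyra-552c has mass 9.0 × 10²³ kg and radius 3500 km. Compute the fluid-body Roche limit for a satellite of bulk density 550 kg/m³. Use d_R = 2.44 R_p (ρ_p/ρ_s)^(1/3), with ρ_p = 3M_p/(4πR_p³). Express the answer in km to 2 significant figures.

18000 km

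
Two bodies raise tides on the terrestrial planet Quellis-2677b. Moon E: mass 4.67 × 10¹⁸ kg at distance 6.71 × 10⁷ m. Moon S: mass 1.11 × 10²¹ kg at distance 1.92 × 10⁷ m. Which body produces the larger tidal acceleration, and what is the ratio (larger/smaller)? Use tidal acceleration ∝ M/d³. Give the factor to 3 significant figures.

Tidal acceleration ∝ M/d³, so compare M/d³ for each.
Moon E: (4.67 × 10¹⁸) / (6.71 × 10⁷)³ = 1.546 × 10⁻⁵
Moon S: (1.11 × 10²¹) / (1.92 × 10⁷)³ = 1.568 × 10⁻¹
Ratio (larger/smaller) = 10100

Moon S, by a factor of ≈ 10100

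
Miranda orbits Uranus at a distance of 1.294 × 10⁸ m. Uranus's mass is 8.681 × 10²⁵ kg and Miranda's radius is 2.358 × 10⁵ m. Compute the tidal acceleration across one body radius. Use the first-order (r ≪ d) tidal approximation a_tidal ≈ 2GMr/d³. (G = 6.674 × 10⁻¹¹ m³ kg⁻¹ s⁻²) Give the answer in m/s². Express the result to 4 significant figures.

1.261 × 10⁻³ m/s²

Δa = 2GMr/d³
   = 2 × (6.674 × 10⁻¹¹) × (8.681 × 10²⁵) × (2.358 × 10⁵) / (1.294 × 10⁸)³
   = 1.261 × 10⁻³ m/s²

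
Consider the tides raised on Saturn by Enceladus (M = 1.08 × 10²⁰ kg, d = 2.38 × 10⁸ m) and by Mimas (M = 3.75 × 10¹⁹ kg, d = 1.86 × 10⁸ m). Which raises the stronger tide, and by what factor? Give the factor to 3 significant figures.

Tidal acceleration ∝ M/d³, so compare M/d³ for each.
Enceladus: (1.08 × 10²⁰) / (2.38 × 10⁸)³ = 8.011 × 10⁻⁶
Mimas: (3.75 × 10¹⁹) / (1.86 × 10⁸)³ = 5.828 × 10⁻⁶
Ratio (larger/smaller) = 1.37

Enceladus, by a factor of ≈ 1.37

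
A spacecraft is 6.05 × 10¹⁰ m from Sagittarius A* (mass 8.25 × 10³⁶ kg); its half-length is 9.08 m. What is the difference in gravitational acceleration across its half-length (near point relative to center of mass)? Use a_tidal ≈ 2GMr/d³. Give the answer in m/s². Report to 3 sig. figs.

Δa = 2GMr/d³
   = 2 × (6.674 × 10⁻¹¹) × (8.25 × 10³⁶) × (9.08) / (6.05 × 10¹⁰)³
   = 4.52 × 10⁻⁵ m/s²

4.52 × 10⁻⁵ m/s²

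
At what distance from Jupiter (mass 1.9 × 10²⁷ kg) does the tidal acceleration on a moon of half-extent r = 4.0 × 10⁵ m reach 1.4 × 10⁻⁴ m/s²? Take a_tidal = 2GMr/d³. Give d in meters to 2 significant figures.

2GMr/d³ = a_tidal  ⇒  d = (2GMr / a_tidal)^(1/3)
d = (2 × 6.674×10⁻¹¹ × (1.9 × 10²⁷) × (4.0 × 10⁵) / (1.4 × 10⁻⁴))^(1/3)
  = 9.0 × 10⁸ m

9.0 × 10⁸ m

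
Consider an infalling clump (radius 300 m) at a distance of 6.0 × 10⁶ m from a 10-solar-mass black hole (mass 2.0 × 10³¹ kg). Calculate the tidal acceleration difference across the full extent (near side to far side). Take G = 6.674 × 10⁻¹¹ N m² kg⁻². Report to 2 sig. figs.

7.4 × 10³ m/s²

Δa = 4GMr/d³
   = 4 × (6.674 × 10⁻¹¹) × (2.0 × 10³¹) × (300) / (6.0 × 10⁶)³
   = 7.4 × 10³ m/s²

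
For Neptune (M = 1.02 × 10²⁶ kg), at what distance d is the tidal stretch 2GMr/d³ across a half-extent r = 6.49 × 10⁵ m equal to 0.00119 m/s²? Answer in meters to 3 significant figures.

1.95 × 10⁸ m

2GMr/d³ = a_tidal  ⇒  d = (2GMr / a_tidal)^(1/3)
d = (2 × 6.674×10⁻¹¹ × (1.02 × 10²⁶) × (6.49 × 10⁵) / (0.00119))^(1/3)
  = 1.95 × 10⁸ m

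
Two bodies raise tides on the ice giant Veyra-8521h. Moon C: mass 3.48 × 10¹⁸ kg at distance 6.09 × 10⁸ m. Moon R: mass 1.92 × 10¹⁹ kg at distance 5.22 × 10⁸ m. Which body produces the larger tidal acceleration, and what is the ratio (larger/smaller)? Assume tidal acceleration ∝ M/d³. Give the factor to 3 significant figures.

The tide-raising term goes as M/d³ (the gradient of a 1/d² field).
Moon C: (3.48 × 10¹⁸) / (6.09 × 10⁸)³ = 1.541 × 10⁻⁸
Moon R: (1.92 × 10¹⁹) / (5.22 × 10⁸)³ = 1.350 × 10⁻⁷
Ratio (larger/smaller) = 8.76

Moon R, by a factor of ≈ 8.76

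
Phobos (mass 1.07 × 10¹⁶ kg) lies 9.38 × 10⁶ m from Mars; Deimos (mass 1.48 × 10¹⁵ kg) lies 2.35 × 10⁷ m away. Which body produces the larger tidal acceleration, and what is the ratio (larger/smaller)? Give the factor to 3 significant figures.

Phobos, by a factor of ≈ 114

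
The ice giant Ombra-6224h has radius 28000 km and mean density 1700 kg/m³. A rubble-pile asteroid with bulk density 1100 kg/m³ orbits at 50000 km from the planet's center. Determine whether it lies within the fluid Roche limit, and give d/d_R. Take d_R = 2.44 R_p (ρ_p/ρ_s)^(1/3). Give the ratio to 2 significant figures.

inside; d/d_R ≈ 0.63

d_R = 2.44 × (28000 km) × (1700/1100)^(1/3) = 78990 km
d/d_R = (50000) / (78990) = 0.63
Since d/d_R < 1, the body is inside the Roche limit.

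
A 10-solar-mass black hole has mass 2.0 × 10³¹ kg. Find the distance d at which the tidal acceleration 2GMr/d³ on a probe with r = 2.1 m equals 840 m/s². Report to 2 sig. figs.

2GMr/d³ = a_tidal  ⇒  d = (2GMr / a_tidal)^(1/3)
d = (2 × 6.674×10⁻¹¹ × (2.0 × 10³¹) × (2.1) / (840))^(1/3)
  = 1.9 × 10⁶ m

1.9 × 10⁶ m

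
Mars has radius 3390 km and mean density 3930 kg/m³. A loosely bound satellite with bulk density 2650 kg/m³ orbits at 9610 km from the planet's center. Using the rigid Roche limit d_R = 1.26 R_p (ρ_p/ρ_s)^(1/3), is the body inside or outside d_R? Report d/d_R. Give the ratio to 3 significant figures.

outside; d/d_R ≈ 1.97

d_R = 1.26 × (3390 km) × (3930/2650)^(1/3) = 4871 km
d/d_R = (9610) / (4871) = 1.97
Since d/d_R > 1, the body is outside the Roche limit.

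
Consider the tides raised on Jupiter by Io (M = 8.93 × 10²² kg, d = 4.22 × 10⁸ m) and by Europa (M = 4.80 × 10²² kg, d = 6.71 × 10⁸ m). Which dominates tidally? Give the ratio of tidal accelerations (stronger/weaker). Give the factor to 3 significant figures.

Io, by a factor of ≈ 7.48

Tidal stretch scales as M/d³; compute that for each body.
Io: (8.93 × 10²²) / (4.22 × 10⁸)³ = 1.188 × 10⁻³
Europa: (4.80 × 10²²) / (6.71 × 10⁸)³ = 1.589 × 10⁻⁴
Ratio (larger/smaller) = 7.48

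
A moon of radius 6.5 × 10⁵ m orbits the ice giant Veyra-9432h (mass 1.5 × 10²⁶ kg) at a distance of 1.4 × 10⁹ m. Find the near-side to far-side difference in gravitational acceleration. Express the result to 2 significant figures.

The field gradient is 2GM/d³; across the full diameter 2r the difference is 4GMr/d³.
a_tidal = 4GMr/d³
        = 4 × (6.674 × 10⁻¹¹) × (1.5 × 10²⁶) × (6.5 × 10⁵) / (1.4 × 10⁹)³
        = 9.5 × 10⁻⁶ m/s²

9.5 × 10⁻⁶ m/s²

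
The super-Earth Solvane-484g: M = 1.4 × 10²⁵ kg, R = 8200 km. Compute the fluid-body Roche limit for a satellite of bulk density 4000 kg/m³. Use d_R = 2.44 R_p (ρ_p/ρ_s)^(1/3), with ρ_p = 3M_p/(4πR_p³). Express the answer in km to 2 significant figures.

23000 km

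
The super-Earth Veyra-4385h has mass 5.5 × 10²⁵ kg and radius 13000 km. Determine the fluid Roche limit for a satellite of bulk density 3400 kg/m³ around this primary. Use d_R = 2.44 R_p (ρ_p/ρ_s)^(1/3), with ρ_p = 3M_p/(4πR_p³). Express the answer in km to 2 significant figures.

38000 km

ρ_p = 3M_p/(4πR_p³) = 3 × (5.5 × 10²⁵) / (4π × (1.3 × 10⁷ m)³) = 6000 kg/m³
d_R = 2.44 × 13000 km × (6000/3400)^(1/3)
    = 38000 km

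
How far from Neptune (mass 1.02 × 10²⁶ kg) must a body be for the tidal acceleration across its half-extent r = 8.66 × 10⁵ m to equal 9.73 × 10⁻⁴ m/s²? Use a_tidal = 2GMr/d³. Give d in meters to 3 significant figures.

2.30 × 10⁸ m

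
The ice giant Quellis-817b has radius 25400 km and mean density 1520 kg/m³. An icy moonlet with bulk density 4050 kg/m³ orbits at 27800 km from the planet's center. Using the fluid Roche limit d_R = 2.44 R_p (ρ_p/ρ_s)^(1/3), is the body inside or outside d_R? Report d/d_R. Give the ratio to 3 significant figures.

d_R = 2.44 × (25400 km) × (1520/4050)^(1/3) = 44700 km
d/d_R = (27800) / (44700) = 0.622
Since d/d_R < 1, the body is inside the Roche limit.

inside; d/d_R ≈ 0.622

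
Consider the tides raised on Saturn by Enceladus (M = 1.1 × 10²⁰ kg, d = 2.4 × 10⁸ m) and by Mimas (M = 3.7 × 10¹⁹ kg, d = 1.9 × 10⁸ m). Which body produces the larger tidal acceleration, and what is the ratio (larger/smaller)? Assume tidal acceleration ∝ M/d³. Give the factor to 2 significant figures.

Enceladus, by a factor of ≈ 1.5

Tidal stretch scales as M/d³; compute that for each body.
Enceladus: (1.1 × 10²⁰) / (2.4 × 10⁸)³ = 7.957 × 10⁻⁶
Mimas: (3.7 × 10¹⁹) / (1.9 × 10⁸)³ = 5.394 × 10⁻⁶
Ratio (larger/smaller) = 1.5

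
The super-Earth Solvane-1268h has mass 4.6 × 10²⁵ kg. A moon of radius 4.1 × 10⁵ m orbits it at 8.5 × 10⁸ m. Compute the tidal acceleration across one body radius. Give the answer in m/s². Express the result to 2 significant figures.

4.1 × 10⁻⁶ m/s²

The tidal stretch is the gradient of GM/d² times the body's extent r, hence the 1/d³ dependence.
Δg = 2GMr/d³
   = 2 × (6.674 × 10⁻¹¹) × (4.6 × 10²⁵) × (4.1 × 10⁵) / (8.5 × 10⁸)³
   = 4.1 × 10⁻⁶ m/s²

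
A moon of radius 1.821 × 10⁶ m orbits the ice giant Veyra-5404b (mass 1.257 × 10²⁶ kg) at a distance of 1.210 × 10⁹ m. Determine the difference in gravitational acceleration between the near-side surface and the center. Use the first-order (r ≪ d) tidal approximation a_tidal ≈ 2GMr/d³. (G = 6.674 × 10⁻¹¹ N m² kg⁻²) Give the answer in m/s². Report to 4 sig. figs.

1.725 × 10⁻⁵ m/s²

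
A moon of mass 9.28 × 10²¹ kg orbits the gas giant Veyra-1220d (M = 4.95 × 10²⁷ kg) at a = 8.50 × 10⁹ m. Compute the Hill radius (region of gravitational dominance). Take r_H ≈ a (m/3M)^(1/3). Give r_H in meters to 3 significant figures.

7.27 × 10⁷ m

r_H ≈ a (m/3M)^(1/3)
    = (8.50 × 10⁹) × (9.28 × 10²¹ / (3 × 4.95 × 10²⁷))^(1/3)
    = 7.27 × 10⁷ m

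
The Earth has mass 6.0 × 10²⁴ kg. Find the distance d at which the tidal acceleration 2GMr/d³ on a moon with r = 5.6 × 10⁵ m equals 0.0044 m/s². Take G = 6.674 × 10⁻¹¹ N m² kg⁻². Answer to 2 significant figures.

4.7 × 10⁷ m

2GMr/d³ = a_tidal  ⇒  d = (2GMr / a_tidal)^(1/3)
d = (2 × 6.674×10⁻¹¹ × (6.0 × 10²⁴) × (5.6 × 10⁵) / (0.0044))^(1/3)
  = 4.7 × 10⁷ m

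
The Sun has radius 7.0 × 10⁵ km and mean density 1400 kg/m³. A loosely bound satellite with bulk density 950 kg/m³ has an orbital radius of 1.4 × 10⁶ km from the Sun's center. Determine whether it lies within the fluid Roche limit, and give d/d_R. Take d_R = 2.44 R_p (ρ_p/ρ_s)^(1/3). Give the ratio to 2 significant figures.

d_R = 2.44 × (7.0 × 10⁵ km) × (1400/950)^(1/3) = 1.944 × 10⁶ km
d/d_R = (1.4 × 10⁶) / (1.944 × 10⁶) = 0.72
Since d/d_R < 1, the body is inside the Roche limit.

inside; d/d_R ≈ 0.72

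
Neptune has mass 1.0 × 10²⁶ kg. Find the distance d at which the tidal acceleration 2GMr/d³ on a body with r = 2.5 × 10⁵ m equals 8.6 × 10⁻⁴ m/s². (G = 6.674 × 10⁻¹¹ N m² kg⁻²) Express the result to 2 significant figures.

1.6 × 10⁸ m

2GMr/d³ = a_tidal  ⇒  d = (2GMr / a_tidal)^(1/3)
d = (2 × 6.674×10⁻¹¹ × (1.0 × 10²⁶) × (2.5 × 10⁵) / (8.6 × 10⁻⁴))^(1/3)
  = 1.6 × 10⁸ m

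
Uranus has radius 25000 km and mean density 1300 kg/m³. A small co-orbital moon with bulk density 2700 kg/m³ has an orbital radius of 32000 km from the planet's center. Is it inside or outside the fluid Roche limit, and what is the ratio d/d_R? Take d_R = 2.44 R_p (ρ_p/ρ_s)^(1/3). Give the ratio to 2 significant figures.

d_R = 2.44 × (25000 km) × (1300/2700)^(1/3) = 47810 km
d/d_R = (32000) / (47810) = 0.67
Since d/d_R < 1, the body is inside the Roche limit.

inside; d/d_R ≈ 0.67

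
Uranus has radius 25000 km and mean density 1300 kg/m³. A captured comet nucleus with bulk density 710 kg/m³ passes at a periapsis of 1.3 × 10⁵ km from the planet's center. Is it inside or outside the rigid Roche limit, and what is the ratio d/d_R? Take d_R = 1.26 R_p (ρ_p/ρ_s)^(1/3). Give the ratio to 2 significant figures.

d_R = 1.26 × (25000 km) × (1300/710)^(1/3) = 38540 km
d/d_R = (1.3 × 10⁵) / (38540) = 3.4
Since d/d_R > 1, the body is outside the Roche limit.

outside; d/d_R ≈ 3.4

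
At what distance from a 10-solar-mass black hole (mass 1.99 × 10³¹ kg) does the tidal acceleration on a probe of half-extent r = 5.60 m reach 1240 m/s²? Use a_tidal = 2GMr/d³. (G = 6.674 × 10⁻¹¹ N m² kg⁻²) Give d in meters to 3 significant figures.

2GMr/d³ = a_tidal  ⇒  d = (2GMr / a_tidal)^(1/3)
d = (2 × 6.674×10⁻¹¹ × (1.99 × 10³¹) × (5.60) / (1240))^(1/3)
  = 2.29 × 10⁶ m

2.29 × 10⁶ m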